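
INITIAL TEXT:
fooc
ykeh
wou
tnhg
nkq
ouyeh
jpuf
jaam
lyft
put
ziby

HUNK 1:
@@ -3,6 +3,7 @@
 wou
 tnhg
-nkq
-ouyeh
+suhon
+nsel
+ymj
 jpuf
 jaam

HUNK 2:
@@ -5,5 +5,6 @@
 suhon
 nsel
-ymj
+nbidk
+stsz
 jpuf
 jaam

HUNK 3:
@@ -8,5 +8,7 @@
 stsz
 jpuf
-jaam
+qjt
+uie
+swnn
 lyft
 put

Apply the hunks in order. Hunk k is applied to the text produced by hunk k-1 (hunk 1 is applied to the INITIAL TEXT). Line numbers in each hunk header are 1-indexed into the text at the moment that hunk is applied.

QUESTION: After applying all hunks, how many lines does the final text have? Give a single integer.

Answer: 15

Derivation:
Hunk 1: at line 3 remove [nkq,ouyeh] add [suhon,nsel,ymj] -> 12 lines: fooc ykeh wou tnhg suhon nsel ymj jpuf jaam lyft put ziby
Hunk 2: at line 5 remove [ymj] add [nbidk,stsz] -> 13 lines: fooc ykeh wou tnhg suhon nsel nbidk stsz jpuf jaam lyft put ziby
Hunk 3: at line 8 remove [jaam] add [qjt,uie,swnn] -> 15 lines: fooc ykeh wou tnhg suhon nsel nbidk stsz jpuf qjt uie swnn lyft put ziby
Final line count: 15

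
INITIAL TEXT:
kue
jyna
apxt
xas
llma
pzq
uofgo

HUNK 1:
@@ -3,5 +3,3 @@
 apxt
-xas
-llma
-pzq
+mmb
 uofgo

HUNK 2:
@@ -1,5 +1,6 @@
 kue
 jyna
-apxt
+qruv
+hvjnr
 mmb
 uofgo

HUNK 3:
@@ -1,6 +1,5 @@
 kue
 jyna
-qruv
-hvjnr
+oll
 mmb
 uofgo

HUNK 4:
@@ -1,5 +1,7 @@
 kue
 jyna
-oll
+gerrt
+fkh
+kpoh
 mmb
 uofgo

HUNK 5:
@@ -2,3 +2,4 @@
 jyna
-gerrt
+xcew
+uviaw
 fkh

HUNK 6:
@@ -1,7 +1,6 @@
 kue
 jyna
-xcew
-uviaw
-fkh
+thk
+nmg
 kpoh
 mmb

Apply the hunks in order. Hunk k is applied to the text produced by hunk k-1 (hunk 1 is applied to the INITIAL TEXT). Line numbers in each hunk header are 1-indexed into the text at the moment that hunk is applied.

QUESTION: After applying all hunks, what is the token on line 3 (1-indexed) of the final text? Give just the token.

Answer: thk

Derivation:
Hunk 1: at line 3 remove [xas,llma,pzq] add [mmb] -> 5 lines: kue jyna apxt mmb uofgo
Hunk 2: at line 1 remove [apxt] add [qruv,hvjnr] -> 6 lines: kue jyna qruv hvjnr mmb uofgo
Hunk 3: at line 1 remove [qruv,hvjnr] add [oll] -> 5 lines: kue jyna oll mmb uofgo
Hunk 4: at line 1 remove [oll] add [gerrt,fkh,kpoh] -> 7 lines: kue jyna gerrt fkh kpoh mmb uofgo
Hunk 5: at line 2 remove [gerrt] add [xcew,uviaw] -> 8 lines: kue jyna xcew uviaw fkh kpoh mmb uofgo
Hunk 6: at line 1 remove [xcew,uviaw,fkh] add [thk,nmg] -> 7 lines: kue jyna thk nmg kpoh mmb uofgo
Final line 3: thk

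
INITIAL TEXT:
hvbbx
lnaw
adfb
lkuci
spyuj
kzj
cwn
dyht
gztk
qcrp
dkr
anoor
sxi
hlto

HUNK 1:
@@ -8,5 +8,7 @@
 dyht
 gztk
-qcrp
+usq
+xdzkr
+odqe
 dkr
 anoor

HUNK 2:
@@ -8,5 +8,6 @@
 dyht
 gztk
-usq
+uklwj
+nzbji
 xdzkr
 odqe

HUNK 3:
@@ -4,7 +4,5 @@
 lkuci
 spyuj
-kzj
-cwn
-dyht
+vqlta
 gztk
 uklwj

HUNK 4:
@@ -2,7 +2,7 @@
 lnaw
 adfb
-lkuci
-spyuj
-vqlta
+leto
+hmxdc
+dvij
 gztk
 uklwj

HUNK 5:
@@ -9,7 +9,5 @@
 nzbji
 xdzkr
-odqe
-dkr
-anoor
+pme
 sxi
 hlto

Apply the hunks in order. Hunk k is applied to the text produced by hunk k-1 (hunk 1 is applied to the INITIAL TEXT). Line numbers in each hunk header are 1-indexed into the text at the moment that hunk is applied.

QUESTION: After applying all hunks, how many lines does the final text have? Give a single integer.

Answer: 13

Derivation:
Hunk 1: at line 8 remove [qcrp] add [usq,xdzkr,odqe] -> 16 lines: hvbbx lnaw adfb lkuci spyuj kzj cwn dyht gztk usq xdzkr odqe dkr anoor sxi hlto
Hunk 2: at line 8 remove [usq] add [uklwj,nzbji] -> 17 lines: hvbbx lnaw adfb lkuci spyuj kzj cwn dyht gztk uklwj nzbji xdzkr odqe dkr anoor sxi hlto
Hunk 3: at line 4 remove [kzj,cwn,dyht] add [vqlta] -> 15 lines: hvbbx lnaw adfb lkuci spyuj vqlta gztk uklwj nzbji xdzkr odqe dkr anoor sxi hlto
Hunk 4: at line 2 remove [lkuci,spyuj,vqlta] add [leto,hmxdc,dvij] -> 15 lines: hvbbx lnaw adfb leto hmxdc dvij gztk uklwj nzbji xdzkr odqe dkr anoor sxi hlto
Hunk 5: at line 9 remove [odqe,dkr,anoor] add [pme] -> 13 lines: hvbbx lnaw adfb leto hmxdc dvij gztk uklwj nzbji xdzkr pme sxi hlto
Final line count: 13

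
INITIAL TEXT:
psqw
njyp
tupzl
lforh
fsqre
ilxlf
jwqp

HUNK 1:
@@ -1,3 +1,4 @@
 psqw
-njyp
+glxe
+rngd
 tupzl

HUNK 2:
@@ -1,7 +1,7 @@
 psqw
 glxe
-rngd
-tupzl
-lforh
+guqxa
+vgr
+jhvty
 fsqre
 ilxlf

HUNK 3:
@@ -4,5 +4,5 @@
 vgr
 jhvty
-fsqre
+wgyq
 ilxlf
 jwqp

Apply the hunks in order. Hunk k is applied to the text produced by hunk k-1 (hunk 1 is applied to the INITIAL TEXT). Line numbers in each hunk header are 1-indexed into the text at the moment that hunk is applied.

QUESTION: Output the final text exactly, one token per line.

Hunk 1: at line 1 remove [njyp] add [glxe,rngd] -> 8 lines: psqw glxe rngd tupzl lforh fsqre ilxlf jwqp
Hunk 2: at line 1 remove [rngd,tupzl,lforh] add [guqxa,vgr,jhvty] -> 8 lines: psqw glxe guqxa vgr jhvty fsqre ilxlf jwqp
Hunk 3: at line 4 remove [fsqre] add [wgyq] -> 8 lines: psqw glxe guqxa vgr jhvty wgyq ilxlf jwqp

Answer: psqw
glxe
guqxa
vgr
jhvty
wgyq
ilxlf
jwqp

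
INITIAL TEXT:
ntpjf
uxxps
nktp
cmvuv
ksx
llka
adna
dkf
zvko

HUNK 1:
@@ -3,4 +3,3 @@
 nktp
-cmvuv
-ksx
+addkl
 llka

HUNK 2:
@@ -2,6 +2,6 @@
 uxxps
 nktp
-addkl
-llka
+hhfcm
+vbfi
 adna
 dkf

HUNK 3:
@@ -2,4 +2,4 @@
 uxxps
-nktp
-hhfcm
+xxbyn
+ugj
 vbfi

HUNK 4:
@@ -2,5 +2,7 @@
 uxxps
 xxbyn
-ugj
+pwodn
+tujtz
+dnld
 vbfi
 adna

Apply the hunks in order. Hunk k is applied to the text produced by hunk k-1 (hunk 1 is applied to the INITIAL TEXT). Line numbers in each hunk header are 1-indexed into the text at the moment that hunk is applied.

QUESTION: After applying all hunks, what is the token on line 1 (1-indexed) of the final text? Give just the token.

Answer: ntpjf

Derivation:
Hunk 1: at line 3 remove [cmvuv,ksx] add [addkl] -> 8 lines: ntpjf uxxps nktp addkl llka adna dkf zvko
Hunk 2: at line 2 remove [addkl,llka] add [hhfcm,vbfi] -> 8 lines: ntpjf uxxps nktp hhfcm vbfi adna dkf zvko
Hunk 3: at line 2 remove [nktp,hhfcm] add [xxbyn,ugj] -> 8 lines: ntpjf uxxps xxbyn ugj vbfi adna dkf zvko
Hunk 4: at line 2 remove [ugj] add [pwodn,tujtz,dnld] -> 10 lines: ntpjf uxxps xxbyn pwodn tujtz dnld vbfi adna dkf zvko
Final line 1: ntpjf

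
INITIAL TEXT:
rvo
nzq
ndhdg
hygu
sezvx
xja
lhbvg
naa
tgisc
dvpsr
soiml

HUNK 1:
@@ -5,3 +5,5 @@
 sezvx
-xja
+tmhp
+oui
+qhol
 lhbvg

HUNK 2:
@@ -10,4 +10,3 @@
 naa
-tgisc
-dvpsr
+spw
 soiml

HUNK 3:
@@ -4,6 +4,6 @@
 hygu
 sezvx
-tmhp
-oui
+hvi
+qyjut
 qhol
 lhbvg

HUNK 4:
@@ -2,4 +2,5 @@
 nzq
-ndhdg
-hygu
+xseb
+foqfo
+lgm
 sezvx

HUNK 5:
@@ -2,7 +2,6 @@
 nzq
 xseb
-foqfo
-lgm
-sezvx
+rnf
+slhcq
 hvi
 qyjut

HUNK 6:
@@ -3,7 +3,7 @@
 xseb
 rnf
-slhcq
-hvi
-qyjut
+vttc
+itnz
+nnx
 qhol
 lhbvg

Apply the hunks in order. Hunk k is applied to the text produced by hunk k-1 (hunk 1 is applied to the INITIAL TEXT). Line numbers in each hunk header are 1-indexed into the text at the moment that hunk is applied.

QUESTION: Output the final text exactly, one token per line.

Answer: rvo
nzq
xseb
rnf
vttc
itnz
nnx
qhol
lhbvg
naa
spw
soiml

Derivation:
Hunk 1: at line 5 remove [xja] add [tmhp,oui,qhol] -> 13 lines: rvo nzq ndhdg hygu sezvx tmhp oui qhol lhbvg naa tgisc dvpsr soiml
Hunk 2: at line 10 remove [tgisc,dvpsr] add [spw] -> 12 lines: rvo nzq ndhdg hygu sezvx tmhp oui qhol lhbvg naa spw soiml
Hunk 3: at line 4 remove [tmhp,oui] add [hvi,qyjut] -> 12 lines: rvo nzq ndhdg hygu sezvx hvi qyjut qhol lhbvg naa spw soiml
Hunk 4: at line 2 remove [ndhdg,hygu] add [xseb,foqfo,lgm] -> 13 lines: rvo nzq xseb foqfo lgm sezvx hvi qyjut qhol lhbvg naa spw soiml
Hunk 5: at line 2 remove [foqfo,lgm,sezvx] add [rnf,slhcq] -> 12 lines: rvo nzq xseb rnf slhcq hvi qyjut qhol lhbvg naa spw soiml
Hunk 6: at line 3 remove [slhcq,hvi,qyjut] add [vttc,itnz,nnx] -> 12 lines: rvo nzq xseb rnf vttc itnz nnx qhol lhbvg naa spw soiml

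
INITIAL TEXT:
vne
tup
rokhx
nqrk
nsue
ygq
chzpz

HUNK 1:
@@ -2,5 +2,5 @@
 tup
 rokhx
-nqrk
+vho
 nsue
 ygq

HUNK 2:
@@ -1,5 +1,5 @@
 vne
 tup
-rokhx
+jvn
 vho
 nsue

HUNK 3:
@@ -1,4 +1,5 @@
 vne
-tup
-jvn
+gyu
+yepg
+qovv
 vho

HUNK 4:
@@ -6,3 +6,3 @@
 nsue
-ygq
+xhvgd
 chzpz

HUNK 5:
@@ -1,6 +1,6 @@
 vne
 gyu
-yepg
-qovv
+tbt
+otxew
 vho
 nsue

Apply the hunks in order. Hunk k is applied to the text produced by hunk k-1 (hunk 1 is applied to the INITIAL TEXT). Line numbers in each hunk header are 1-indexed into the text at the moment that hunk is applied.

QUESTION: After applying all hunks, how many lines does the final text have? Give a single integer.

Answer: 8

Derivation:
Hunk 1: at line 2 remove [nqrk] add [vho] -> 7 lines: vne tup rokhx vho nsue ygq chzpz
Hunk 2: at line 1 remove [rokhx] add [jvn] -> 7 lines: vne tup jvn vho nsue ygq chzpz
Hunk 3: at line 1 remove [tup,jvn] add [gyu,yepg,qovv] -> 8 lines: vne gyu yepg qovv vho nsue ygq chzpz
Hunk 4: at line 6 remove [ygq] add [xhvgd] -> 8 lines: vne gyu yepg qovv vho nsue xhvgd chzpz
Hunk 5: at line 1 remove [yepg,qovv] add [tbt,otxew] -> 8 lines: vne gyu tbt otxew vho nsue xhvgd chzpz
Final line count: 8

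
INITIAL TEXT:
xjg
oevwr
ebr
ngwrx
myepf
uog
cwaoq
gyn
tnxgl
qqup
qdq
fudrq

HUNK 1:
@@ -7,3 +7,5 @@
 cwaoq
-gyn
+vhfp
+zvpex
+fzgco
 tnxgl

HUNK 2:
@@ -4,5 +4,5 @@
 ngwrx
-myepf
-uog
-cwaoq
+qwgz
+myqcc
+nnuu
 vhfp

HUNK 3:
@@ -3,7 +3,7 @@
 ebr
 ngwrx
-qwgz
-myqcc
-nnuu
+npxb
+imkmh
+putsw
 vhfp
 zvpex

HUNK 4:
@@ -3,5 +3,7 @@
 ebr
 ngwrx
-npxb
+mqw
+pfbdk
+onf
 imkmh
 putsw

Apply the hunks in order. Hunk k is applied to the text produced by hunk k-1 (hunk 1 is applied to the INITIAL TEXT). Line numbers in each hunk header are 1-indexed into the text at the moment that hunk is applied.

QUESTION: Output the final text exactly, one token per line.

Hunk 1: at line 7 remove [gyn] add [vhfp,zvpex,fzgco] -> 14 lines: xjg oevwr ebr ngwrx myepf uog cwaoq vhfp zvpex fzgco tnxgl qqup qdq fudrq
Hunk 2: at line 4 remove [myepf,uog,cwaoq] add [qwgz,myqcc,nnuu] -> 14 lines: xjg oevwr ebr ngwrx qwgz myqcc nnuu vhfp zvpex fzgco tnxgl qqup qdq fudrq
Hunk 3: at line 3 remove [qwgz,myqcc,nnuu] add [npxb,imkmh,putsw] -> 14 lines: xjg oevwr ebr ngwrx npxb imkmh putsw vhfp zvpex fzgco tnxgl qqup qdq fudrq
Hunk 4: at line 3 remove [npxb] add [mqw,pfbdk,onf] -> 16 lines: xjg oevwr ebr ngwrx mqw pfbdk onf imkmh putsw vhfp zvpex fzgco tnxgl qqup qdq fudrq

Answer: xjg
oevwr
ebr
ngwrx
mqw
pfbdk
onf
imkmh
putsw
vhfp
zvpex
fzgco
tnxgl
qqup
qdq
fudrq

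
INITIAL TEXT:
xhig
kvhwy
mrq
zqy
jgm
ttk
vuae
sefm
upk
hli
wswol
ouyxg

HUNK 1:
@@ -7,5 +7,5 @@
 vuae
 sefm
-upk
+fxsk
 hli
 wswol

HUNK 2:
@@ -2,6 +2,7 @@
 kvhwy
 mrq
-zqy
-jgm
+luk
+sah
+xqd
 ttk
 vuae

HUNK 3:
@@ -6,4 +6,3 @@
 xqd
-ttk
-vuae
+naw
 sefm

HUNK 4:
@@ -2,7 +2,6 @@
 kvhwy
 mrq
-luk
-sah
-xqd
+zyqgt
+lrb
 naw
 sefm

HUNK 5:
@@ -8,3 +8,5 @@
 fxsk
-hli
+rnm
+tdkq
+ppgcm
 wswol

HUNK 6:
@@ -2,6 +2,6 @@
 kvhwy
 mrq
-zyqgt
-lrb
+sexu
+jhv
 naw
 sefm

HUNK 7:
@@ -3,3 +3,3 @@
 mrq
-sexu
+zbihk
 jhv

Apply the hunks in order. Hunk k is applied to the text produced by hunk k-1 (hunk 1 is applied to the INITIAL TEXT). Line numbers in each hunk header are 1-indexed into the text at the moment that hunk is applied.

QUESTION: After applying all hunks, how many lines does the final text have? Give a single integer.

Answer: 13

Derivation:
Hunk 1: at line 7 remove [upk] add [fxsk] -> 12 lines: xhig kvhwy mrq zqy jgm ttk vuae sefm fxsk hli wswol ouyxg
Hunk 2: at line 2 remove [zqy,jgm] add [luk,sah,xqd] -> 13 lines: xhig kvhwy mrq luk sah xqd ttk vuae sefm fxsk hli wswol ouyxg
Hunk 3: at line 6 remove [ttk,vuae] add [naw] -> 12 lines: xhig kvhwy mrq luk sah xqd naw sefm fxsk hli wswol ouyxg
Hunk 4: at line 2 remove [luk,sah,xqd] add [zyqgt,lrb] -> 11 lines: xhig kvhwy mrq zyqgt lrb naw sefm fxsk hli wswol ouyxg
Hunk 5: at line 8 remove [hli] add [rnm,tdkq,ppgcm] -> 13 lines: xhig kvhwy mrq zyqgt lrb naw sefm fxsk rnm tdkq ppgcm wswol ouyxg
Hunk 6: at line 2 remove [zyqgt,lrb] add [sexu,jhv] -> 13 lines: xhig kvhwy mrq sexu jhv naw sefm fxsk rnm tdkq ppgcm wswol ouyxg
Hunk 7: at line 3 remove [sexu] add [zbihk] -> 13 lines: xhig kvhwy mrq zbihk jhv naw sefm fxsk rnm tdkq ppgcm wswol ouyxg
Final line count: 13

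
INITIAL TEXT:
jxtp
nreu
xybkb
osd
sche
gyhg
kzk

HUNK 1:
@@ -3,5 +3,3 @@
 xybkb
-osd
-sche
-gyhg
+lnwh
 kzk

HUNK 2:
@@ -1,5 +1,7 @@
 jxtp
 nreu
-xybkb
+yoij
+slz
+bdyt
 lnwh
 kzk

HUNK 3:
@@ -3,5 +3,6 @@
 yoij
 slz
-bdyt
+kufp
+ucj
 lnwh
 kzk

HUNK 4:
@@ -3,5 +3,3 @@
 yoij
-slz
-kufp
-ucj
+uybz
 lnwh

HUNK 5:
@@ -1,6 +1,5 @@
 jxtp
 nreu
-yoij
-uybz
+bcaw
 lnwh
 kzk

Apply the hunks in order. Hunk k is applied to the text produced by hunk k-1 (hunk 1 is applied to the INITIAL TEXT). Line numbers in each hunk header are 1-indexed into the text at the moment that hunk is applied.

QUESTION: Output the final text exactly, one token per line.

Hunk 1: at line 3 remove [osd,sche,gyhg] add [lnwh] -> 5 lines: jxtp nreu xybkb lnwh kzk
Hunk 2: at line 1 remove [xybkb] add [yoij,slz,bdyt] -> 7 lines: jxtp nreu yoij slz bdyt lnwh kzk
Hunk 3: at line 3 remove [bdyt] add [kufp,ucj] -> 8 lines: jxtp nreu yoij slz kufp ucj lnwh kzk
Hunk 4: at line 3 remove [slz,kufp,ucj] add [uybz] -> 6 lines: jxtp nreu yoij uybz lnwh kzk
Hunk 5: at line 1 remove [yoij,uybz] add [bcaw] -> 5 lines: jxtp nreu bcaw lnwh kzk

Answer: jxtp
nreu
bcaw
lnwh
kzk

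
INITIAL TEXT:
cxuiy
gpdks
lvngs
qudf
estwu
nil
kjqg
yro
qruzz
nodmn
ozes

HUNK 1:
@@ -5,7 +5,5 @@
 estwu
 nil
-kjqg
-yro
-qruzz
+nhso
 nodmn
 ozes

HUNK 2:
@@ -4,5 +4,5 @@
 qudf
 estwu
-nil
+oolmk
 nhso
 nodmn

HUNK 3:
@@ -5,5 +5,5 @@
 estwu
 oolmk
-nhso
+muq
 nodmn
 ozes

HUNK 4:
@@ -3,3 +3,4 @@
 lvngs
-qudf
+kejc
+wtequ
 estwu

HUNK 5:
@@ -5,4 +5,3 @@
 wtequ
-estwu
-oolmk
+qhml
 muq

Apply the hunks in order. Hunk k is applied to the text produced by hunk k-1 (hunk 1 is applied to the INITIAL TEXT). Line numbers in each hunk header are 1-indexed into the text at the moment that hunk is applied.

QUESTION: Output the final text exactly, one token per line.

Hunk 1: at line 5 remove [kjqg,yro,qruzz] add [nhso] -> 9 lines: cxuiy gpdks lvngs qudf estwu nil nhso nodmn ozes
Hunk 2: at line 4 remove [nil] add [oolmk] -> 9 lines: cxuiy gpdks lvngs qudf estwu oolmk nhso nodmn ozes
Hunk 3: at line 5 remove [nhso] add [muq] -> 9 lines: cxuiy gpdks lvngs qudf estwu oolmk muq nodmn ozes
Hunk 4: at line 3 remove [qudf] add [kejc,wtequ] -> 10 lines: cxuiy gpdks lvngs kejc wtequ estwu oolmk muq nodmn ozes
Hunk 5: at line 5 remove [estwu,oolmk] add [qhml] -> 9 lines: cxuiy gpdks lvngs kejc wtequ qhml muq nodmn ozes

Answer: cxuiy
gpdks
lvngs
kejc
wtequ
qhml
muq
nodmn
ozes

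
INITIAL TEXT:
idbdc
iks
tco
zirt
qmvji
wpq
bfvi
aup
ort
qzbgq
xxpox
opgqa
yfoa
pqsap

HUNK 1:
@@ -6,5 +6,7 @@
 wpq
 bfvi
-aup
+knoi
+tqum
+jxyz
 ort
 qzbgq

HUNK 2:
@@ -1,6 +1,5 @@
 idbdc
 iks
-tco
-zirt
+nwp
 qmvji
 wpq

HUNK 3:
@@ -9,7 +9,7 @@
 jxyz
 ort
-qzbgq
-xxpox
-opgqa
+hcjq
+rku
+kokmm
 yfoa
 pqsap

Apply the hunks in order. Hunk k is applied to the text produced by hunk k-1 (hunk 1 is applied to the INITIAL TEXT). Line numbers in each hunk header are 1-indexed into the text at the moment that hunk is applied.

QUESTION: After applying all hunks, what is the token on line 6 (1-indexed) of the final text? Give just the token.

Answer: bfvi

Derivation:
Hunk 1: at line 6 remove [aup] add [knoi,tqum,jxyz] -> 16 lines: idbdc iks tco zirt qmvji wpq bfvi knoi tqum jxyz ort qzbgq xxpox opgqa yfoa pqsap
Hunk 2: at line 1 remove [tco,zirt] add [nwp] -> 15 lines: idbdc iks nwp qmvji wpq bfvi knoi tqum jxyz ort qzbgq xxpox opgqa yfoa pqsap
Hunk 3: at line 9 remove [qzbgq,xxpox,opgqa] add [hcjq,rku,kokmm] -> 15 lines: idbdc iks nwp qmvji wpq bfvi knoi tqum jxyz ort hcjq rku kokmm yfoa pqsap
Final line 6: bfvi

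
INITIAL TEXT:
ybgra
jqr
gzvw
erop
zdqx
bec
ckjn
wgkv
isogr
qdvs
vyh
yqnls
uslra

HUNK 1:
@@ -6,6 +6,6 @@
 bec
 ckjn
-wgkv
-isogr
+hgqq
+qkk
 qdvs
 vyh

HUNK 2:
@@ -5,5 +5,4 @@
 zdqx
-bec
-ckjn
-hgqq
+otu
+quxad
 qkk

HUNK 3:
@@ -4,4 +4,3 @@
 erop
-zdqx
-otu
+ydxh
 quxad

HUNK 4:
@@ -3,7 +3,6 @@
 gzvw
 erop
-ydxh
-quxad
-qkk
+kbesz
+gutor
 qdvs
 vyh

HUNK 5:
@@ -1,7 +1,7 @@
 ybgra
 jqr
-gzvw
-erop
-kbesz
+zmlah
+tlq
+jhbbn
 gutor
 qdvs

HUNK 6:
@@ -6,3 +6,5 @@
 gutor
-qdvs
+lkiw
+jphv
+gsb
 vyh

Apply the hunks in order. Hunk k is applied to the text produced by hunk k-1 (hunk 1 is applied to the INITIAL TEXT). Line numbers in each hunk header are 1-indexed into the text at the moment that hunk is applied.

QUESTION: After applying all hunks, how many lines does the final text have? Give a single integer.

Hunk 1: at line 6 remove [wgkv,isogr] add [hgqq,qkk] -> 13 lines: ybgra jqr gzvw erop zdqx bec ckjn hgqq qkk qdvs vyh yqnls uslra
Hunk 2: at line 5 remove [bec,ckjn,hgqq] add [otu,quxad] -> 12 lines: ybgra jqr gzvw erop zdqx otu quxad qkk qdvs vyh yqnls uslra
Hunk 3: at line 4 remove [zdqx,otu] add [ydxh] -> 11 lines: ybgra jqr gzvw erop ydxh quxad qkk qdvs vyh yqnls uslra
Hunk 4: at line 3 remove [ydxh,quxad,qkk] add [kbesz,gutor] -> 10 lines: ybgra jqr gzvw erop kbesz gutor qdvs vyh yqnls uslra
Hunk 5: at line 1 remove [gzvw,erop,kbesz] add [zmlah,tlq,jhbbn] -> 10 lines: ybgra jqr zmlah tlq jhbbn gutor qdvs vyh yqnls uslra
Hunk 6: at line 6 remove [qdvs] add [lkiw,jphv,gsb] -> 12 lines: ybgra jqr zmlah tlq jhbbn gutor lkiw jphv gsb vyh yqnls uslra
Final line count: 12

Answer: 12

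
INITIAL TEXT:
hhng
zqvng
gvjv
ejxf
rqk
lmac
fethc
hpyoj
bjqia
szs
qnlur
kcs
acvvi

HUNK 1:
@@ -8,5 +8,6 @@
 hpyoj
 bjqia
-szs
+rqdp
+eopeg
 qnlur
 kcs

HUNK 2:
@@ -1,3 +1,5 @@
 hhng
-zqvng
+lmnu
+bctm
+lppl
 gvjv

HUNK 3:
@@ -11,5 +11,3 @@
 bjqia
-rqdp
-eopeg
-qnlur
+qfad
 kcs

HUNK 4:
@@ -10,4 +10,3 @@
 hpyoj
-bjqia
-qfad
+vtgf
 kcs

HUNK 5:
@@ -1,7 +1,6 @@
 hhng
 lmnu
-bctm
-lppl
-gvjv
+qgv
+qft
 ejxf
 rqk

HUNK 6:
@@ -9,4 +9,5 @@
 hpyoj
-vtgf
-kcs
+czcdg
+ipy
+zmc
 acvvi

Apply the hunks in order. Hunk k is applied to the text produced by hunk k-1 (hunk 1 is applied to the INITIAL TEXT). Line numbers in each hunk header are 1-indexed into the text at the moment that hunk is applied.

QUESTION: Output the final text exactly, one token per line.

Hunk 1: at line 8 remove [szs] add [rqdp,eopeg] -> 14 lines: hhng zqvng gvjv ejxf rqk lmac fethc hpyoj bjqia rqdp eopeg qnlur kcs acvvi
Hunk 2: at line 1 remove [zqvng] add [lmnu,bctm,lppl] -> 16 lines: hhng lmnu bctm lppl gvjv ejxf rqk lmac fethc hpyoj bjqia rqdp eopeg qnlur kcs acvvi
Hunk 3: at line 11 remove [rqdp,eopeg,qnlur] add [qfad] -> 14 lines: hhng lmnu bctm lppl gvjv ejxf rqk lmac fethc hpyoj bjqia qfad kcs acvvi
Hunk 4: at line 10 remove [bjqia,qfad] add [vtgf] -> 13 lines: hhng lmnu bctm lppl gvjv ejxf rqk lmac fethc hpyoj vtgf kcs acvvi
Hunk 5: at line 1 remove [bctm,lppl,gvjv] add [qgv,qft] -> 12 lines: hhng lmnu qgv qft ejxf rqk lmac fethc hpyoj vtgf kcs acvvi
Hunk 6: at line 9 remove [vtgf,kcs] add [czcdg,ipy,zmc] -> 13 lines: hhng lmnu qgv qft ejxf rqk lmac fethc hpyoj czcdg ipy zmc acvvi

Answer: hhng
lmnu
qgv
qft
ejxf
rqk
lmac
fethc
hpyoj
czcdg
ipy
zmc
acvvi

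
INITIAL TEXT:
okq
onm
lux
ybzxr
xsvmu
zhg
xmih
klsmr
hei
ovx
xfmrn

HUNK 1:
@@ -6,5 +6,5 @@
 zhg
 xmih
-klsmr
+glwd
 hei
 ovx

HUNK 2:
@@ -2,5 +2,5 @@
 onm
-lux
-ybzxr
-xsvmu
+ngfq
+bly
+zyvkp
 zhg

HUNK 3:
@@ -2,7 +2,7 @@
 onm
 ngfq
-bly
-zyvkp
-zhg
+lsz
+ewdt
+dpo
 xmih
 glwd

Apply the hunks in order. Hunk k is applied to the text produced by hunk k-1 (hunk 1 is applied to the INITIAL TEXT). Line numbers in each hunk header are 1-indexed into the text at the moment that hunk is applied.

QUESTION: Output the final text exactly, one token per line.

Answer: okq
onm
ngfq
lsz
ewdt
dpo
xmih
glwd
hei
ovx
xfmrn

Derivation:
Hunk 1: at line 6 remove [klsmr] add [glwd] -> 11 lines: okq onm lux ybzxr xsvmu zhg xmih glwd hei ovx xfmrn
Hunk 2: at line 2 remove [lux,ybzxr,xsvmu] add [ngfq,bly,zyvkp] -> 11 lines: okq onm ngfq bly zyvkp zhg xmih glwd hei ovx xfmrn
Hunk 3: at line 2 remove [bly,zyvkp,zhg] add [lsz,ewdt,dpo] -> 11 lines: okq onm ngfq lsz ewdt dpo xmih glwd hei ovx xfmrn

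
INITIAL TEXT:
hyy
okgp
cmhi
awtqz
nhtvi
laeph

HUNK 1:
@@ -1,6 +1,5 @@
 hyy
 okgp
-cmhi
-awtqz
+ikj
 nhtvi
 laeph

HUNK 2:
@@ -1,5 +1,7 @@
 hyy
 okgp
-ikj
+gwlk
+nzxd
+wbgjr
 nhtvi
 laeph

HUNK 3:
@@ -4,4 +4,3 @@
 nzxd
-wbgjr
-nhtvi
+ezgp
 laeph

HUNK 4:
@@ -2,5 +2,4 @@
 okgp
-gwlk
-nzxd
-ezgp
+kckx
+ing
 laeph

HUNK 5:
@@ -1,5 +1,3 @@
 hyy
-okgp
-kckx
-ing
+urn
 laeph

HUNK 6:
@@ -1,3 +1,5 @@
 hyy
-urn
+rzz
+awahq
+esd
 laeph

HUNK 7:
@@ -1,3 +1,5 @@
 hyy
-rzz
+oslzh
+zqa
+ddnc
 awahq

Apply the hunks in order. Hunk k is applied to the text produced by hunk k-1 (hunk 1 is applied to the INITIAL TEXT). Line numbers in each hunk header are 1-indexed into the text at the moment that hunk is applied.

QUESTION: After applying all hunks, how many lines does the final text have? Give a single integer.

Answer: 7

Derivation:
Hunk 1: at line 1 remove [cmhi,awtqz] add [ikj] -> 5 lines: hyy okgp ikj nhtvi laeph
Hunk 2: at line 1 remove [ikj] add [gwlk,nzxd,wbgjr] -> 7 lines: hyy okgp gwlk nzxd wbgjr nhtvi laeph
Hunk 3: at line 4 remove [wbgjr,nhtvi] add [ezgp] -> 6 lines: hyy okgp gwlk nzxd ezgp laeph
Hunk 4: at line 2 remove [gwlk,nzxd,ezgp] add [kckx,ing] -> 5 lines: hyy okgp kckx ing laeph
Hunk 5: at line 1 remove [okgp,kckx,ing] add [urn] -> 3 lines: hyy urn laeph
Hunk 6: at line 1 remove [urn] add [rzz,awahq,esd] -> 5 lines: hyy rzz awahq esd laeph
Hunk 7: at line 1 remove [rzz] add [oslzh,zqa,ddnc] -> 7 lines: hyy oslzh zqa ddnc awahq esd laeph
Final line count: 7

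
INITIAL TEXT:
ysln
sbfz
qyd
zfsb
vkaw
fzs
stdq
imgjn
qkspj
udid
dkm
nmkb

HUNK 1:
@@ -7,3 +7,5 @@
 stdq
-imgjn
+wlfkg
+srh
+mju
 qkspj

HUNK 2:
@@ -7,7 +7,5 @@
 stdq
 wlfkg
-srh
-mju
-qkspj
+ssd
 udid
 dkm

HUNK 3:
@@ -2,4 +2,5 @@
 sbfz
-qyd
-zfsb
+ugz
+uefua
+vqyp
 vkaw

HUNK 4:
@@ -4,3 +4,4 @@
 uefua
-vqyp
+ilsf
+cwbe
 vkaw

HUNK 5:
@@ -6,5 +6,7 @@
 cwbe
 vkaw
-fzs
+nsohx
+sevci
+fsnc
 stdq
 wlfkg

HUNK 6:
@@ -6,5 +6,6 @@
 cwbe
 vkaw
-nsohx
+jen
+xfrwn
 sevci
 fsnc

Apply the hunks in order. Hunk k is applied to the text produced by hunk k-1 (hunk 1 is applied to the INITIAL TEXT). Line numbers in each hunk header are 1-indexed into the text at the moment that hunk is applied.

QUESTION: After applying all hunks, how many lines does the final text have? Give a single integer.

Answer: 17

Derivation:
Hunk 1: at line 7 remove [imgjn] add [wlfkg,srh,mju] -> 14 lines: ysln sbfz qyd zfsb vkaw fzs stdq wlfkg srh mju qkspj udid dkm nmkb
Hunk 2: at line 7 remove [srh,mju,qkspj] add [ssd] -> 12 lines: ysln sbfz qyd zfsb vkaw fzs stdq wlfkg ssd udid dkm nmkb
Hunk 3: at line 2 remove [qyd,zfsb] add [ugz,uefua,vqyp] -> 13 lines: ysln sbfz ugz uefua vqyp vkaw fzs stdq wlfkg ssd udid dkm nmkb
Hunk 4: at line 4 remove [vqyp] add [ilsf,cwbe] -> 14 lines: ysln sbfz ugz uefua ilsf cwbe vkaw fzs stdq wlfkg ssd udid dkm nmkb
Hunk 5: at line 6 remove [fzs] add [nsohx,sevci,fsnc] -> 16 lines: ysln sbfz ugz uefua ilsf cwbe vkaw nsohx sevci fsnc stdq wlfkg ssd udid dkm nmkb
Hunk 6: at line 6 remove [nsohx] add [jen,xfrwn] -> 17 lines: ysln sbfz ugz uefua ilsf cwbe vkaw jen xfrwn sevci fsnc stdq wlfkg ssd udid dkm nmkb
Final line count: 17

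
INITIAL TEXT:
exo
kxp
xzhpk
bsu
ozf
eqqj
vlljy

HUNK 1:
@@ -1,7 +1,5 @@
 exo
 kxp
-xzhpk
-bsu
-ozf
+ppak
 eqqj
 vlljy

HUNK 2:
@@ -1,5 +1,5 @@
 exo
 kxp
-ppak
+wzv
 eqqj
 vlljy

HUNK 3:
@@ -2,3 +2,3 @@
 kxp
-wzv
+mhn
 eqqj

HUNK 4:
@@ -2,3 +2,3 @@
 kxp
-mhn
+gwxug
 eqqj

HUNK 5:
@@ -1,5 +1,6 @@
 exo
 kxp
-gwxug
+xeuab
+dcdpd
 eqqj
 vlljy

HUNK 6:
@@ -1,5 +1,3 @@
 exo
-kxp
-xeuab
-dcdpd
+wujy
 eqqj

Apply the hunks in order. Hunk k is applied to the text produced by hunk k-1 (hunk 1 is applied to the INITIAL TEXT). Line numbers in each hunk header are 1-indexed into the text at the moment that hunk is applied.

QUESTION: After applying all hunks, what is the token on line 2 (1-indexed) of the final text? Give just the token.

Answer: wujy

Derivation:
Hunk 1: at line 1 remove [xzhpk,bsu,ozf] add [ppak] -> 5 lines: exo kxp ppak eqqj vlljy
Hunk 2: at line 1 remove [ppak] add [wzv] -> 5 lines: exo kxp wzv eqqj vlljy
Hunk 3: at line 2 remove [wzv] add [mhn] -> 5 lines: exo kxp mhn eqqj vlljy
Hunk 4: at line 2 remove [mhn] add [gwxug] -> 5 lines: exo kxp gwxug eqqj vlljy
Hunk 5: at line 1 remove [gwxug] add [xeuab,dcdpd] -> 6 lines: exo kxp xeuab dcdpd eqqj vlljy
Hunk 6: at line 1 remove [kxp,xeuab,dcdpd] add [wujy] -> 4 lines: exo wujy eqqj vlljy
Final line 2: wujy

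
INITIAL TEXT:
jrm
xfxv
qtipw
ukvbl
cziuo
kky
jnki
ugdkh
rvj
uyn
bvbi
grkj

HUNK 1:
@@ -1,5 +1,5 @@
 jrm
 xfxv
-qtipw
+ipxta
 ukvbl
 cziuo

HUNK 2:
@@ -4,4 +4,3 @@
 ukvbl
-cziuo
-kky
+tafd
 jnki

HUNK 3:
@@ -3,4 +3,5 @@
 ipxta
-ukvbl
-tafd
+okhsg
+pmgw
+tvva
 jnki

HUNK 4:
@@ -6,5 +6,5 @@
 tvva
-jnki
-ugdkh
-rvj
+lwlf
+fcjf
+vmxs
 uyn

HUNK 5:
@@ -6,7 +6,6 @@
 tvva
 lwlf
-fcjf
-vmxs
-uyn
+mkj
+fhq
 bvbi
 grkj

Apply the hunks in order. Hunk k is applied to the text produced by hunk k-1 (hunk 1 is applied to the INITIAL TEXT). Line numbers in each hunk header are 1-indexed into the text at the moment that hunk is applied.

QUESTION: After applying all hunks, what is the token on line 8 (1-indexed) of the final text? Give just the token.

Answer: mkj

Derivation:
Hunk 1: at line 1 remove [qtipw] add [ipxta] -> 12 lines: jrm xfxv ipxta ukvbl cziuo kky jnki ugdkh rvj uyn bvbi grkj
Hunk 2: at line 4 remove [cziuo,kky] add [tafd] -> 11 lines: jrm xfxv ipxta ukvbl tafd jnki ugdkh rvj uyn bvbi grkj
Hunk 3: at line 3 remove [ukvbl,tafd] add [okhsg,pmgw,tvva] -> 12 lines: jrm xfxv ipxta okhsg pmgw tvva jnki ugdkh rvj uyn bvbi grkj
Hunk 4: at line 6 remove [jnki,ugdkh,rvj] add [lwlf,fcjf,vmxs] -> 12 lines: jrm xfxv ipxta okhsg pmgw tvva lwlf fcjf vmxs uyn bvbi grkj
Hunk 5: at line 6 remove [fcjf,vmxs,uyn] add [mkj,fhq] -> 11 lines: jrm xfxv ipxta okhsg pmgw tvva lwlf mkj fhq bvbi grkj
Final line 8: mkj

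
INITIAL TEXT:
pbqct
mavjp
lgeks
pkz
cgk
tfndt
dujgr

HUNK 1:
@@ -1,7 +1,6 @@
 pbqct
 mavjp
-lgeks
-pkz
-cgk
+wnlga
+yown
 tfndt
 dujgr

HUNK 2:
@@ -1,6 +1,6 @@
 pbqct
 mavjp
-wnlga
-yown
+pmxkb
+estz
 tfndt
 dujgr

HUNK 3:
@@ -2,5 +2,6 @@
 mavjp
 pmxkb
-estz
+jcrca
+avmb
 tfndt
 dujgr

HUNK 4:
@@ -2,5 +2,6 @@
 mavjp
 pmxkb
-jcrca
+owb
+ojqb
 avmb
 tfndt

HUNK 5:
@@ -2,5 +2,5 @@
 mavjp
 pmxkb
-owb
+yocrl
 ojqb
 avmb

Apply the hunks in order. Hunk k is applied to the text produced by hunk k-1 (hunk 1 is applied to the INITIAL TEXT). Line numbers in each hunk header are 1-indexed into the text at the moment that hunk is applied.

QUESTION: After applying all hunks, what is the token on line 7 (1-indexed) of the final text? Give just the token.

Answer: tfndt

Derivation:
Hunk 1: at line 1 remove [lgeks,pkz,cgk] add [wnlga,yown] -> 6 lines: pbqct mavjp wnlga yown tfndt dujgr
Hunk 2: at line 1 remove [wnlga,yown] add [pmxkb,estz] -> 6 lines: pbqct mavjp pmxkb estz tfndt dujgr
Hunk 3: at line 2 remove [estz] add [jcrca,avmb] -> 7 lines: pbqct mavjp pmxkb jcrca avmb tfndt dujgr
Hunk 4: at line 2 remove [jcrca] add [owb,ojqb] -> 8 lines: pbqct mavjp pmxkb owb ojqb avmb tfndt dujgr
Hunk 5: at line 2 remove [owb] add [yocrl] -> 8 lines: pbqct mavjp pmxkb yocrl ojqb avmb tfndt dujgr
Final line 7: tfndt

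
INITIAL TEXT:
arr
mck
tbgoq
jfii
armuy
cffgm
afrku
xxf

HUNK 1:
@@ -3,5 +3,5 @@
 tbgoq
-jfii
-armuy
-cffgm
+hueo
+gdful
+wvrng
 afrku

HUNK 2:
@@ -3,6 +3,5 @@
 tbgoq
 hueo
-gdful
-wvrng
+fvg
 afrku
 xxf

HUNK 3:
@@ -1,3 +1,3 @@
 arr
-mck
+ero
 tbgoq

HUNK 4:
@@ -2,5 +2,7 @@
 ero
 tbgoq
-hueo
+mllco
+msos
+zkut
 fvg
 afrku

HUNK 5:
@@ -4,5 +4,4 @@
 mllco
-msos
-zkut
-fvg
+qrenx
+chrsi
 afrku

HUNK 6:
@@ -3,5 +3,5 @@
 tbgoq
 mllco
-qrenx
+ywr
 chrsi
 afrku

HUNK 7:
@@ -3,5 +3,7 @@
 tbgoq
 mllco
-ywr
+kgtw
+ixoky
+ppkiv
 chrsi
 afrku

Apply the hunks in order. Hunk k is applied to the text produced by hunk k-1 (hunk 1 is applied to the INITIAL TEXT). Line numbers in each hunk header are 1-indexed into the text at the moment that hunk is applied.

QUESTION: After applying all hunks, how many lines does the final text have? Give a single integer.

Hunk 1: at line 3 remove [jfii,armuy,cffgm] add [hueo,gdful,wvrng] -> 8 lines: arr mck tbgoq hueo gdful wvrng afrku xxf
Hunk 2: at line 3 remove [gdful,wvrng] add [fvg] -> 7 lines: arr mck tbgoq hueo fvg afrku xxf
Hunk 3: at line 1 remove [mck] add [ero] -> 7 lines: arr ero tbgoq hueo fvg afrku xxf
Hunk 4: at line 2 remove [hueo] add [mllco,msos,zkut] -> 9 lines: arr ero tbgoq mllco msos zkut fvg afrku xxf
Hunk 5: at line 4 remove [msos,zkut,fvg] add [qrenx,chrsi] -> 8 lines: arr ero tbgoq mllco qrenx chrsi afrku xxf
Hunk 6: at line 3 remove [qrenx] add [ywr] -> 8 lines: arr ero tbgoq mllco ywr chrsi afrku xxf
Hunk 7: at line 3 remove [ywr] add [kgtw,ixoky,ppkiv] -> 10 lines: arr ero tbgoq mllco kgtw ixoky ppkiv chrsi afrku xxf
Final line count: 10

Answer: 10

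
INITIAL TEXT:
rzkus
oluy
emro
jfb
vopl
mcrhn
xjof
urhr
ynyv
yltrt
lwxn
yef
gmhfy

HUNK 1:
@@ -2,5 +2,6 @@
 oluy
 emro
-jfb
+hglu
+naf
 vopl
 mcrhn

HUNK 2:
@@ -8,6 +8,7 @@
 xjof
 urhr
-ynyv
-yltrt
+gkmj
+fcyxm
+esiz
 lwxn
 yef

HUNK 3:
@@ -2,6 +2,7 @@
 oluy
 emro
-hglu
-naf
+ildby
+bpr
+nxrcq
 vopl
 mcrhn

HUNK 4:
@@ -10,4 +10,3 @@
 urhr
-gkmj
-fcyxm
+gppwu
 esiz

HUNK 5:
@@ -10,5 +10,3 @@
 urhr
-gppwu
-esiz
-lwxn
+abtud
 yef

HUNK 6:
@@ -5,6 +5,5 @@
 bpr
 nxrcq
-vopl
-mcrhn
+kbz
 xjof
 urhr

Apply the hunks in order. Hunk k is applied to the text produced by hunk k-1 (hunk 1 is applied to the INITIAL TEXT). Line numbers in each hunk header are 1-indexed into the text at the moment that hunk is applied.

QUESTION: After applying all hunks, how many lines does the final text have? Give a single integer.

Answer: 12

Derivation:
Hunk 1: at line 2 remove [jfb] add [hglu,naf] -> 14 lines: rzkus oluy emro hglu naf vopl mcrhn xjof urhr ynyv yltrt lwxn yef gmhfy
Hunk 2: at line 8 remove [ynyv,yltrt] add [gkmj,fcyxm,esiz] -> 15 lines: rzkus oluy emro hglu naf vopl mcrhn xjof urhr gkmj fcyxm esiz lwxn yef gmhfy
Hunk 3: at line 2 remove [hglu,naf] add [ildby,bpr,nxrcq] -> 16 lines: rzkus oluy emro ildby bpr nxrcq vopl mcrhn xjof urhr gkmj fcyxm esiz lwxn yef gmhfy
Hunk 4: at line 10 remove [gkmj,fcyxm] add [gppwu] -> 15 lines: rzkus oluy emro ildby bpr nxrcq vopl mcrhn xjof urhr gppwu esiz lwxn yef gmhfy
Hunk 5: at line 10 remove [gppwu,esiz,lwxn] add [abtud] -> 13 lines: rzkus oluy emro ildby bpr nxrcq vopl mcrhn xjof urhr abtud yef gmhfy
Hunk 6: at line 5 remove [vopl,mcrhn] add [kbz] -> 12 lines: rzkus oluy emro ildby bpr nxrcq kbz xjof urhr abtud yef gmhfy
Final line count: 12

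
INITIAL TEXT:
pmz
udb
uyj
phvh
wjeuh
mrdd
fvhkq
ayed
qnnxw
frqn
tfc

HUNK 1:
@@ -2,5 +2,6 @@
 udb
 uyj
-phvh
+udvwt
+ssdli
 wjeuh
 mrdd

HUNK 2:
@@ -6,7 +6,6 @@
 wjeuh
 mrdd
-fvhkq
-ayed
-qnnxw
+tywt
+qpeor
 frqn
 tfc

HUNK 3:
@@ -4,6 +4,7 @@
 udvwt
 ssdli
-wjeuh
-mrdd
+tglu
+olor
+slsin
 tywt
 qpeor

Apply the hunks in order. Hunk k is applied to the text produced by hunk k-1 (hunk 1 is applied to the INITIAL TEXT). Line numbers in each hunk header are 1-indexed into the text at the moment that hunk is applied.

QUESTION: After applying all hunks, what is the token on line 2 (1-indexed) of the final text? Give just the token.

Answer: udb

Derivation:
Hunk 1: at line 2 remove [phvh] add [udvwt,ssdli] -> 12 lines: pmz udb uyj udvwt ssdli wjeuh mrdd fvhkq ayed qnnxw frqn tfc
Hunk 2: at line 6 remove [fvhkq,ayed,qnnxw] add [tywt,qpeor] -> 11 lines: pmz udb uyj udvwt ssdli wjeuh mrdd tywt qpeor frqn tfc
Hunk 3: at line 4 remove [wjeuh,mrdd] add [tglu,olor,slsin] -> 12 lines: pmz udb uyj udvwt ssdli tglu olor slsin tywt qpeor frqn tfc
Final line 2: udb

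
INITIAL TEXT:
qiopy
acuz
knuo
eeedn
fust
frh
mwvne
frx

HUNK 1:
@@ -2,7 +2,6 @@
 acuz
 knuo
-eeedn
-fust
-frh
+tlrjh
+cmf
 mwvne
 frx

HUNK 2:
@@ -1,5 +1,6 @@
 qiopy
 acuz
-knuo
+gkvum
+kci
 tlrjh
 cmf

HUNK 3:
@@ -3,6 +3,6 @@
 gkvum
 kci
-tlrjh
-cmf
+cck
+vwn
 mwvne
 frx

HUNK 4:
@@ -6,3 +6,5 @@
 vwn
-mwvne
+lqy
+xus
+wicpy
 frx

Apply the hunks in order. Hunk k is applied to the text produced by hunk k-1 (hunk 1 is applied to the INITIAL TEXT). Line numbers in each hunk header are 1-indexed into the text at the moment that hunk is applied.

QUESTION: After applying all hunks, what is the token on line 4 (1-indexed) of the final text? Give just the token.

Hunk 1: at line 2 remove [eeedn,fust,frh] add [tlrjh,cmf] -> 7 lines: qiopy acuz knuo tlrjh cmf mwvne frx
Hunk 2: at line 1 remove [knuo] add [gkvum,kci] -> 8 lines: qiopy acuz gkvum kci tlrjh cmf mwvne frx
Hunk 3: at line 3 remove [tlrjh,cmf] add [cck,vwn] -> 8 lines: qiopy acuz gkvum kci cck vwn mwvne frx
Hunk 4: at line 6 remove [mwvne] add [lqy,xus,wicpy] -> 10 lines: qiopy acuz gkvum kci cck vwn lqy xus wicpy frx
Final line 4: kci

Answer: kci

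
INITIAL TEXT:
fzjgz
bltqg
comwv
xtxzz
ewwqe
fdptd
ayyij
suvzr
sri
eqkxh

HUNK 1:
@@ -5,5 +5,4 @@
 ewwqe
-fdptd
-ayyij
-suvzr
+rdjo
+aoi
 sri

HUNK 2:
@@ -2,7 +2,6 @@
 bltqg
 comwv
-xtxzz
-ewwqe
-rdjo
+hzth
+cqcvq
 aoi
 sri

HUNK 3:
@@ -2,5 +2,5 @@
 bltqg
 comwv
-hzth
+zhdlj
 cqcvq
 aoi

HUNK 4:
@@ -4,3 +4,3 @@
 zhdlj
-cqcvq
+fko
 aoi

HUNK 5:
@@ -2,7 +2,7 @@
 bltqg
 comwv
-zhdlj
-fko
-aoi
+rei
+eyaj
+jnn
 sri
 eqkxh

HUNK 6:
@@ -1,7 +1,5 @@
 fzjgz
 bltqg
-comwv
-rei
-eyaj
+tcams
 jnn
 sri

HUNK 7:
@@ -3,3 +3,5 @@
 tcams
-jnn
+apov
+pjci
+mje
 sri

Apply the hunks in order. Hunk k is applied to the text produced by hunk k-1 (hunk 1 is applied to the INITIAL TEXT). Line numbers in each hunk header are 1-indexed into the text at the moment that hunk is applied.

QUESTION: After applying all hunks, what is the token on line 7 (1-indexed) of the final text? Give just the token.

Hunk 1: at line 5 remove [fdptd,ayyij,suvzr] add [rdjo,aoi] -> 9 lines: fzjgz bltqg comwv xtxzz ewwqe rdjo aoi sri eqkxh
Hunk 2: at line 2 remove [xtxzz,ewwqe,rdjo] add [hzth,cqcvq] -> 8 lines: fzjgz bltqg comwv hzth cqcvq aoi sri eqkxh
Hunk 3: at line 2 remove [hzth] add [zhdlj] -> 8 lines: fzjgz bltqg comwv zhdlj cqcvq aoi sri eqkxh
Hunk 4: at line 4 remove [cqcvq] add [fko] -> 8 lines: fzjgz bltqg comwv zhdlj fko aoi sri eqkxh
Hunk 5: at line 2 remove [zhdlj,fko,aoi] add [rei,eyaj,jnn] -> 8 lines: fzjgz bltqg comwv rei eyaj jnn sri eqkxh
Hunk 6: at line 1 remove [comwv,rei,eyaj] add [tcams] -> 6 lines: fzjgz bltqg tcams jnn sri eqkxh
Hunk 7: at line 3 remove [jnn] add [apov,pjci,mje] -> 8 lines: fzjgz bltqg tcams apov pjci mje sri eqkxh
Final line 7: sri

Answer: sri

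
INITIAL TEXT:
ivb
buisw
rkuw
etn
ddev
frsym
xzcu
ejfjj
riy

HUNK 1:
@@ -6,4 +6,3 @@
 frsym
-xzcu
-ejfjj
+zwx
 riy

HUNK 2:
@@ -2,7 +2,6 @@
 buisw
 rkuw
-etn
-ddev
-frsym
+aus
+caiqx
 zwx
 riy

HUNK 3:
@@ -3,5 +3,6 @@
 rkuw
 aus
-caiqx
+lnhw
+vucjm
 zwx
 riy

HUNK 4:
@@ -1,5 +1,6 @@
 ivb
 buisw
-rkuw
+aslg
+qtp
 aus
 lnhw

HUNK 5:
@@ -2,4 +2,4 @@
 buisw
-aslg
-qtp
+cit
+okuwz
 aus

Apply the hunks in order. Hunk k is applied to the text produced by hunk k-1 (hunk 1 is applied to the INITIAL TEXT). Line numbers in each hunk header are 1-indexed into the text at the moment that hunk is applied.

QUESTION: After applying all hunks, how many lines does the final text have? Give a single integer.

Hunk 1: at line 6 remove [xzcu,ejfjj] add [zwx] -> 8 lines: ivb buisw rkuw etn ddev frsym zwx riy
Hunk 2: at line 2 remove [etn,ddev,frsym] add [aus,caiqx] -> 7 lines: ivb buisw rkuw aus caiqx zwx riy
Hunk 3: at line 3 remove [caiqx] add [lnhw,vucjm] -> 8 lines: ivb buisw rkuw aus lnhw vucjm zwx riy
Hunk 4: at line 1 remove [rkuw] add [aslg,qtp] -> 9 lines: ivb buisw aslg qtp aus lnhw vucjm zwx riy
Hunk 5: at line 2 remove [aslg,qtp] add [cit,okuwz] -> 9 lines: ivb buisw cit okuwz aus lnhw vucjm zwx riy
Final line count: 9

Answer: 9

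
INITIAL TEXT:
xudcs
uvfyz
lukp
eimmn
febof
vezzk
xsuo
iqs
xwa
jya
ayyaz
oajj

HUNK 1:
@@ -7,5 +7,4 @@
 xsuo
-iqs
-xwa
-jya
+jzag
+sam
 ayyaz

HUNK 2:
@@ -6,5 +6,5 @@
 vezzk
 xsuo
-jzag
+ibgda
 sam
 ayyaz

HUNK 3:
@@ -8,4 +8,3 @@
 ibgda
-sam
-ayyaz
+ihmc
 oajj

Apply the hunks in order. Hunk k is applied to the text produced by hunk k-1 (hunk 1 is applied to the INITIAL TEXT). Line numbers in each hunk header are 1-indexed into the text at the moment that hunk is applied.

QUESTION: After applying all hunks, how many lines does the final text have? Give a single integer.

Hunk 1: at line 7 remove [iqs,xwa,jya] add [jzag,sam] -> 11 lines: xudcs uvfyz lukp eimmn febof vezzk xsuo jzag sam ayyaz oajj
Hunk 2: at line 6 remove [jzag] add [ibgda] -> 11 lines: xudcs uvfyz lukp eimmn febof vezzk xsuo ibgda sam ayyaz oajj
Hunk 3: at line 8 remove [sam,ayyaz] add [ihmc] -> 10 lines: xudcs uvfyz lukp eimmn febof vezzk xsuo ibgda ihmc oajj
Final line count: 10

Answer: 10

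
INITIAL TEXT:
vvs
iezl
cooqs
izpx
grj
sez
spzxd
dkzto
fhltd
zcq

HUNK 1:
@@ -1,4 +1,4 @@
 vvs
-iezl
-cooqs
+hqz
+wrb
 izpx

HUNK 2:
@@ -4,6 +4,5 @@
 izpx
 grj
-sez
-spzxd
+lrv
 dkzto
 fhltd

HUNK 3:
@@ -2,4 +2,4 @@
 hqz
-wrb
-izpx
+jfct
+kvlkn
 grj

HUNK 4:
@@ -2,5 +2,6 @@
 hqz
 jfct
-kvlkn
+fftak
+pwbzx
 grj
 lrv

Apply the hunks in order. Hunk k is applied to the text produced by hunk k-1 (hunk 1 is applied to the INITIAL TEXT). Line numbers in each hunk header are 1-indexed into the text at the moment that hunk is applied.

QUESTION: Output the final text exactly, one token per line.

Hunk 1: at line 1 remove [iezl,cooqs] add [hqz,wrb] -> 10 lines: vvs hqz wrb izpx grj sez spzxd dkzto fhltd zcq
Hunk 2: at line 4 remove [sez,spzxd] add [lrv] -> 9 lines: vvs hqz wrb izpx grj lrv dkzto fhltd zcq
Hunk 3: at line 2 remove [wrb,izpx] add [jfct,kvlkn] -> 9 lines: vvs hqz jfct kvlkn grj lrv dkzto fhltd zcq
Hunk 4: at line 2 remove [kvlkn] add [fftak,pwbzx] -> 10 lines: vvs hqz jfct fftak pwbzx grj lrv dkzto fhltd zcq

Answer: vvs
hqz
jfct
fftak
pwbzx
grj
lrv
dkzto
fhltd
zcq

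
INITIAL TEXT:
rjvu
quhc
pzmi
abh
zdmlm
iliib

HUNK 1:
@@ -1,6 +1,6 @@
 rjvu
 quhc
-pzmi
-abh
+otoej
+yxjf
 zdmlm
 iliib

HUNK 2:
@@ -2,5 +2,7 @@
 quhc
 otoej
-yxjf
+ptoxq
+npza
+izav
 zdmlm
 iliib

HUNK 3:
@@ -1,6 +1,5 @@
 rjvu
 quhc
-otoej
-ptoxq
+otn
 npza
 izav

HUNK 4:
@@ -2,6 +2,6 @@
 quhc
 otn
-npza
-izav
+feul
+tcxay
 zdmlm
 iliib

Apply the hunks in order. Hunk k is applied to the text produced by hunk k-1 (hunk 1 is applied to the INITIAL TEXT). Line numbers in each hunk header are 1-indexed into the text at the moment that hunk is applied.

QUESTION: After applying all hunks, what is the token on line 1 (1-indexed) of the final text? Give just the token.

Hunk 1: at line 1 remove [pzmi,abh] add [otoej,yxjf] -> 6 lines: rjvu quhc otoej yxjf zdmlm iliib
Hunk 2: at line 2 remove [yxjf] add [ptoxq,npza,izav] -> 8 lines: rjvu quhc otoej ptoxq npza izav zdmlm iliib
Hunk 3: at line 1 remove [otoej,ptoxq] add [otn] -> 7 lines: rjvu quhc otn npza izav zdmlm iliib
Hunk 4: at line 2 remove [npza,izav] add [feul,tcxay] -> 7 lines: rjvu quhc otn feul tcxay zdmlm iliib
Final line 1: rjvu

Answer: rjvu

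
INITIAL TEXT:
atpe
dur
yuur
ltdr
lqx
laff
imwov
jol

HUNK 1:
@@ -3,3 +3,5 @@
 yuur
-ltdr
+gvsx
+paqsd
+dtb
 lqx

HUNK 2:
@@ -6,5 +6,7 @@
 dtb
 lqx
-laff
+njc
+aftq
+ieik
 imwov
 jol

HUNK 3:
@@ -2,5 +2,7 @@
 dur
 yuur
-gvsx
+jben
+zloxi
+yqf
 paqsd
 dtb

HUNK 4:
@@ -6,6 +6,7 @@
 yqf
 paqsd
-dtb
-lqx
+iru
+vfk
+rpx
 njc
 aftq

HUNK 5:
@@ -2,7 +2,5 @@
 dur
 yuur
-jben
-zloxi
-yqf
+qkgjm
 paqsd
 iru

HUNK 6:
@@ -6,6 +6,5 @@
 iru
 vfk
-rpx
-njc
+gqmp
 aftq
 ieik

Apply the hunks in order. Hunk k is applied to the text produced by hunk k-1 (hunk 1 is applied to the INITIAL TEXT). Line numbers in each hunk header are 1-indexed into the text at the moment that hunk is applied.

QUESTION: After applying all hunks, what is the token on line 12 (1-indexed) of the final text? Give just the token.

Hunk 1: at line 3 remove [ltdr] add [gvsx,paqsd,dtb] -> 10 lines: atpe dur yuur gvsx paqsd dtb lqx laff imwov jol
Hunk 2: at line 6 remove [laff] add [njc,aftq,ieik] -> 12 lines: atpe dur yuur gvsx paqsd dtb lqx njc aftq ieik imwov jol
Hunk 3: at line 2 remove [gvsx] add [jben,zloxi,yqf] -> 14 lines: atpe dur yuur jben zloxi yqf paqsd dtb lqx njc aftq ieik imwov jol
Hunk 4: at line 6 remove [dtb,lqx] add [iru,vfk,rpx] -> 15 lines: atpe dur yuur jben zloxi yqf paqsd iru vfk rpx njc aftq ieik imwov jol
Hunk 5: at line 2 remove [jben,zloxi,yqf] add [qkgjm] -> 13 lines: atpe dur yuur qkgjm paqsd iru vfk rpx njc aftq ieik imwov jol
Hunk 6: at line 6 remove [rpx,njc] add [gqmp] -> 12 lines: atpe dur yuur qkgjm paqsd iru vfk gqmp aftq ieik imwov jol
Final line 12: jol

Answer: jol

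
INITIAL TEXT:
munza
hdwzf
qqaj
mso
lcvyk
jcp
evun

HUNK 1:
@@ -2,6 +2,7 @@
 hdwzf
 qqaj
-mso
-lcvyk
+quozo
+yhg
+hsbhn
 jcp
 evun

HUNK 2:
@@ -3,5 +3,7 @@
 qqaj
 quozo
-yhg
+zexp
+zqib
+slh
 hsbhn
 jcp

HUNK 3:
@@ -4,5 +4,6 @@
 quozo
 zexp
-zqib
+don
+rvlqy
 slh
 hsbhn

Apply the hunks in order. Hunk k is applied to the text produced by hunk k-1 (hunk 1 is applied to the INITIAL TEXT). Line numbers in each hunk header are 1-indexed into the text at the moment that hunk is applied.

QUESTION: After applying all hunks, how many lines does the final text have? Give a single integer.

Hunk 1: at line 2 remove [mso,lcvyk] add [quozo,yhg,hsbhn] -> 8 lines: munza hdwzf qqaj quozo yhg hsbhn jcp evun
Hunk 2: at line 3 remove [yhg] add [zexp,zqib,slh] -> 10 lines: munza hdwzf qqaj quozo zexp zqib slh hsbhn jcp evun
Hunk 3: at line 4 remove [zqib] add [don,rvlqy] -> 11 lines: munza hdwzf qqaj quozo zexp don rvlqy slh hsbhn jcp evun
Final line count: 11

Answer: 11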